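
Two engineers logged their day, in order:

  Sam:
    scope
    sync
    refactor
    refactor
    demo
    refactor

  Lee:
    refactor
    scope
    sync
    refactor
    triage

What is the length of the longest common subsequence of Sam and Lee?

3

Match scope [1,2]; then sync [2,3]; then refactor [3,4] — 3 tasks in the same relative order in both. dp[6][5] = 3 confirms this is the maximum.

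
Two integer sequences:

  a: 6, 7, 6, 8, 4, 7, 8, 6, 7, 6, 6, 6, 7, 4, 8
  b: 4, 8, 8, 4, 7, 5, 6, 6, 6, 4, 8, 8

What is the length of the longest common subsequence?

Taking 8 (a #4, b #3) → 4 (a #5, b #4) → 7 (a #6, b #5) → 6 (a #10, b #7) → 6 (a #11, b #8) → 6 (a #12, b #9) → 4 (a #14, b #10) → 8 (a #15, b #12) gives a common subsequence of length 8, and the DP table's final entry dp[15][12] is also 8, so no common subsequence is longer.

8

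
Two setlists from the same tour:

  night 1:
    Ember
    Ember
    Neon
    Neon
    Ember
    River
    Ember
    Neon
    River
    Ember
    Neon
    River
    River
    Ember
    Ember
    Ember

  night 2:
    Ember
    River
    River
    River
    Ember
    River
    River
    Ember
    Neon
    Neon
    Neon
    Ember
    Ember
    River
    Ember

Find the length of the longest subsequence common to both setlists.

9

Pick Ember (night 1 #1, night 2 #1) → Ember (night 1 #2, night 2 #5) → River (night 1 #6, night 2 #7) → Ember (night 1 #7, night 2 #8) → Neon (night 1 #8, night 2 #10) → Neon (night 1 #11, night 2 #11) → Ember (night 1 #14, night 2 #12) → Ember (night 1 #15, night 2 #13) → Ember (night 1 #16, night 2 #15); all 9 songs appear in both, in order. dp[16][15] = 9 confirms this is the maximum.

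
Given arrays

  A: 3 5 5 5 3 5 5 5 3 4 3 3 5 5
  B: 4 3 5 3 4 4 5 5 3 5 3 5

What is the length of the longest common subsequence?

Match 3 (A #1, B #2); then 5 (A #2, B #3); then 5 (A #3, B #7); then 5 (A #4, B #8); then 3 (A #5, B #9); then 5 (A #8, B #10); then 3 (A #12, B #11); then 5 (A #14, B #12) — 8 values in the same relative order in both, and the DP table's final entry dp[14][12] is also 8, so no common subsequence is longer.

8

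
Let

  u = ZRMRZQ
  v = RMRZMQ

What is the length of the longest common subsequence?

5

Taking R at u[2]=v[1], M at u[3]=v[2], R at u[4]=v[3], Z at u[5]=v[4], Q at u[6]=v[6] gives a common subsequence of length 5. dp[6][6] = 5 confirms this is the maximum.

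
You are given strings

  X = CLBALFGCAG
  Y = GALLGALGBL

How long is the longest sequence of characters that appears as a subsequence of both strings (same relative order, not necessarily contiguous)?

Taking L [2,3], L [5,4], G [7,5], A [9,6], G [10,8] gives a common subsequence of length 5. Since dp[10][10] = 5, nothing longer is possible.

5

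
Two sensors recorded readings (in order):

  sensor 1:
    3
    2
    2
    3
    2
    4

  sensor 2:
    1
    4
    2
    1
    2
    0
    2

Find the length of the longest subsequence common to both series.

3

Let dp[i][j] be the LCS length of the first i values of sensor 1 and the first j values of sensor 2. dp[i][j] = dp[i-1][j-1]+1 when the i-th and j-th values match, else max(dp[i-1][j], dp[i][j-1]).
    ·  1  4  2  1  2  0  2
 ·  0  0  0  0  0  0  0  0
 3  0  0  0  0  0  0  0  0
 2  0  0  0  1  1  1  1  1
 2  0  0  0  1  1  2  2  2
 3  0  0  0  1  1  2  2  2
 2  0  0  0  1  1  2  2  3
 4  0  0  1  1  1  2  2  3
dp[6][7] = 3. One LCS (by backtracking along matches): 2, 2, 2.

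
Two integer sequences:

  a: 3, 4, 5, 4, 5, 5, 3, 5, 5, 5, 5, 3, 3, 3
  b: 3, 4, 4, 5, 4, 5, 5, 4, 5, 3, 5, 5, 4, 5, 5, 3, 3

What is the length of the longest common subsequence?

13

One common subsequence of length 13: 3 at a[1]=b[1], 4 at a[2]=b[3], 5 at a[3]=b[4], 4 at a[4]=b[5], 5 at a[5]=b[7], 5 at a[6]=b[9], 3 at a[7]=b[10], 5 at a[8]=b[11], 5 at a[9]=b[12], 5 at a[10]=b[14], 5 at a[11]=b[15], 3 at a[13]=b[16], 3 at a[14]=b[17]. Since dp[14][17] = 13, nothing longer is possible.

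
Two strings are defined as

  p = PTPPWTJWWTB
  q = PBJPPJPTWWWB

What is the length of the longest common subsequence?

7

Let dp[i][j] be the LCS length of the first i characters of p and the first j characters of q. dp[i][j] = dp[i-1][j-1]+1 when the i-th and j-th characters match, else max(dp[i-1][j], dp[i][j-1]).
    ·  P  B  J  P  P  J  P  T  W  W  W  B
 ·  0  0  0  0  0  0  0  0  0  0  0  0  0
 P  0  1  1  1  1  1  1  1  1  1  1  1  1
 T  0  1  1  1  1  1  1  1  2  2  2  2  2
 P  0  1  1  1  2  2  2  2  2  2  2  2  2
 P  0  1  1  1  2  3  3  3  3  3  3  3  3
 W  0  1  1  1  2  3  3  3  3  4  4  4  4
 T  0  1  1  1  2  3  3  3  4  4  4  4  4
 J  0  1  1  2  2  3  4  4  4  4  4  4  4
 W  0  1  1  2  2  3  4  4  4  5  5  5  5
 W  0  1  1  2  2  3  4  4  4  5  6  6  6
 T  0  1  1  2  2  3  4  4  5  5  6  6  6
 B  0  1  2  2  2  3  4  4  5  5  6  6  7
dp[11][12] = 7. One LCS (by backtracking along matches): PPPWWWB.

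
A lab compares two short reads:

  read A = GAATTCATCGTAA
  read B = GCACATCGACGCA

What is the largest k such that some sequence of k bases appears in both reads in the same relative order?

Taking G at read A[1]=read B[1], A at read A[2]=read B[3], A at read A[3]=read B[5], T at read A[5]=read B[6], C at read A[6]=read B[7], A at read A[7]=read B[9], C at read A[9]=read B[10], G at read A[10]=read B[11], A at read A[13]=read B[13] gives a common subsequence of length 9. Since dp[13][13] = 9, nothing longer is possible.

9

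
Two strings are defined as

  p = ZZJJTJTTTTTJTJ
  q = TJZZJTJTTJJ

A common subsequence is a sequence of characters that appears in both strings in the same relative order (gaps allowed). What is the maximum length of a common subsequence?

9

One common subsequence of length 9: Z at p[1]=q[3]; then Z at p[2]=q[4]; then J at p[4]=q[5]; then T at p[5]=q[6]; then J at p[6]=q[7]; then T at p[10]=q[8]; then T at p[11]=q[9]; then J at p[12]=q[10]; then J at p[14]=q[11]. Since dp[14][11] = 9, nothing longer is possible.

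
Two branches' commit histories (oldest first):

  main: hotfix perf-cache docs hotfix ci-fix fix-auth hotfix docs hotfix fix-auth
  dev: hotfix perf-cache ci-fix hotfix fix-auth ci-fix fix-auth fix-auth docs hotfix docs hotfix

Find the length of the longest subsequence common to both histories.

8

Taking hotfix [1,1] → perf-cache [2,2] → hotfix [4,4] → ci-fix [5,6] → fix-auth [6,8] → hotfix [7,10] → docs [8,11] → hotfix [9,12] gives a common subsequence of length 8, and the DP table's final entry dp[10][12] is also 8, so no common subsequence is longer.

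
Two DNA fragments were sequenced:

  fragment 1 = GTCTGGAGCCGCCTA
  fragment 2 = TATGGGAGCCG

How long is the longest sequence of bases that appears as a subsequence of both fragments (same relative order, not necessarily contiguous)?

9

Taking T [2,1] → T [4,3] → G [5,5] → G [6,6] → A [7,7] → G [8,8] → C [9,9] → C [10,10] → G [11,11] gives a common subsequence of length 9. Since dp[15][11] = 9, nothing longer is possible.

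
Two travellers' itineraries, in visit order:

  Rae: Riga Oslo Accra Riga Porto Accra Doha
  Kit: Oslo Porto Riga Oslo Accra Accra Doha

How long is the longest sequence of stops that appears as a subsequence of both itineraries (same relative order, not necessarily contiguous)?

5

One common subsequence of length 5: Riga [1,3], Oslo [2,4], Accra [3,5], Accra [6,6], Doha [7,7]. The LCS DP gives dp[7][7] = 5, so this is optimal.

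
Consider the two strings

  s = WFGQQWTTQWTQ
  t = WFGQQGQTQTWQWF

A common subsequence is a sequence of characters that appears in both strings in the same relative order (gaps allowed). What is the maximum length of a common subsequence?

9

One common subsequence of length 9: W [1,1], then F [2,2], then G [3,3], then Q [4,5], then Q [5,7], then T [7,8], then T [8,10], then Q [9,12], then W [10,13]. The LCS DP gives dp[12][14] = 9, so this is optimal.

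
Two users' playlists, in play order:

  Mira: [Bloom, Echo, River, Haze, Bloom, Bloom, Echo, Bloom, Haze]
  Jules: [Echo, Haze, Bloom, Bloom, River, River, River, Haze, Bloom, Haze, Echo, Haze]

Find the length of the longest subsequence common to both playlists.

6

Match Bloom [1,4] → River [3,7] → Haze [4,8] → Bloom [5,9] → Echo [7,11] → Haze [9,12] — 6 songs in the same relative order in both. The LCS DP gives dp[9][12] = 6, so this is optimal.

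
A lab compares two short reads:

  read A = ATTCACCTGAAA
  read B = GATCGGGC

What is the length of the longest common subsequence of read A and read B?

Let dp[i][j] be the LCS length of the first i bases of read A and the first j bases of read B. dp[i][j] = dp[i-1][j-1]+1 when the i-th and j-th bases match, else max(dp[i-1][j], dp[i][j-1]).
    ·  G  A  T  C  G  G  G  C
 ·  0  0  0  0  0  0  0  0  0
 A  0  0  1  1  1  1  1  1  1
 T  0  0  1  2  2  2  2  2  2
 T  0  0  1  2  2  2  2  2  2
 C  0  0  1  2  3  3  3  3  3
 A  0  0  1  2  3  3  3  3  3
 C  0  0  1  2  3  3  3  3  4
 C  0  0  1  2  3  3  3  3  4
 T  0  0  1  2  3  3  3  3  4
 G  0  1  1  2  3  4  4  4  4
 A  0  1  2  2  3  4  4  4  4
 A  0  1  2  2  3  4  4  4  4
 A  0  1  2  2  3  4  4  4  4
dp[12][8] = 4. One LCS (by backtracking along matches): ATCC.

4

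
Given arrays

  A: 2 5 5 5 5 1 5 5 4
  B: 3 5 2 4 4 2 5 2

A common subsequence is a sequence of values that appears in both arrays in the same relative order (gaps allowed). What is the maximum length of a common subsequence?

One common subsequence of length 2: 2 [1,6], 5 [2,7]. dp[9][8] = 2 confirms this is the maximum.

2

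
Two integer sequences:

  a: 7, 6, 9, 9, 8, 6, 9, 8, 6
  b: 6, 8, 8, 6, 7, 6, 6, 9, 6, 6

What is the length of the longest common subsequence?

Let dp[i][j] be the LCS length of the first i values of a and the first j values of b. dp[i][j] = dp[i-1][j-1]+1 when the i-th and j-th values match, else max(dp[i-1][j], dp[i][j-1]).
    ·  6  8  8  6  7  6  6  9  6  6
 ·  0  0  0  0  0  0  0  0  0  0  0
 7  0  0  0  0  0  1  1  1  1  1  1
 6  0  1  1  1  1  1  2  2  2  2  2
 9  0  1  1  1  1  1  2  2  3  3  3
 9  0  1  1  1  1  1  2  2  3  3  3
 8  0  1  2  2  2  2  2  2  3  3  3
 6  0  1  2  2  3  3  3  3  3  4  4
 9  0  1  2  2  3  3  3  3  4  4  4
 8  0  1  2  3  3  3  3  3  4  4  4
 6  0  1  2  3  4  4  4  4  4  5  5
dp[9][10] = 5. One LCS (by backtracking along matches): 7, 6, 9, 6, 6.

5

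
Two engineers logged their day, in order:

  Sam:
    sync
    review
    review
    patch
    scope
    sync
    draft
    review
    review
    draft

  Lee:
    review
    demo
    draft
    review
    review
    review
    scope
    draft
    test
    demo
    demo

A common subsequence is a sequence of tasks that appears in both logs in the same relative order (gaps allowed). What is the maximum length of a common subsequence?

Pick review [2,1] → review [3,4] → review [8,5] → review [9,6] → draft [10,8]; all 5 tasks appear in both, in order, and the DP table's final entry dp[10][11] is also 5, so no common subsequence is longer.

5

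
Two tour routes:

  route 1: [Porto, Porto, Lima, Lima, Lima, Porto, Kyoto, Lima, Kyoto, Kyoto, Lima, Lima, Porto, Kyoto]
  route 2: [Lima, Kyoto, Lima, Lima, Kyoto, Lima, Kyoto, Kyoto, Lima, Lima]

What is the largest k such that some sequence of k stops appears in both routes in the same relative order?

9

Match Lima (route 1 #3, route 2 #1), Lima (route 1 #4, route 2 #3), Lima (route 1 #5, route 2 #4), Kyoto (route 1 #7, route 2 #5), Lima (route 1 #8, route 2 #6), Kyoto (route 1 #9, route 2 #7), Kyoto (route 1 #10, route 2 #8), Lima (route 1 #11, route 2 #9), Lima (route 1 #12, route 2 #10) — 9 stops in the same relative order in both, and the DP table's final entry dp[14][10] is also 9, so no common subsequence is longer.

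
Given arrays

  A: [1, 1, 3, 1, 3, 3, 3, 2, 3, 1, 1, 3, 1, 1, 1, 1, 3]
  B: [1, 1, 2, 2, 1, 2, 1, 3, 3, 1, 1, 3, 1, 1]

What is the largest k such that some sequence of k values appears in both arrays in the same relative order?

Taking 1 at A[1]=B[2]; then 1 at A[2]=B[5]; then 1 at A[4]=B[7]; then 3 at A[7]=B[8]; then 3 at A[9]=B[9]; then 1 at A[10]=B[10]; then 1 at A[11]=B[11]; then 3 at A[12]=B[12]; then 1 at A[15]=B[13]; then 1 at A[16]=B[14] gives a common subsequence of length 10. dp[17][14] = 10 confirms this is the maximum.

10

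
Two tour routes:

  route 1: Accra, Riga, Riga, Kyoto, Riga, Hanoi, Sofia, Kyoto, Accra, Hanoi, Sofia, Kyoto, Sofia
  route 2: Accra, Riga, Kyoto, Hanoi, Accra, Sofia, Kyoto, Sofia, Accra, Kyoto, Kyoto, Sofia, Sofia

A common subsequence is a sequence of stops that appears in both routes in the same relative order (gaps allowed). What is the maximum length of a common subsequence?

9

Pick Accra (route 1 #1, route 2 #1); then Riga (route 1 #3, route 2 #2); then Kyoto (route 1 #4, route 2 #3); then Hanoi (route 1 #6, route 2 #4); then Sofia (route 1 #7, route 2 #6); then Kyoto (route 1 #8, route 2 #7); then Accra (route 1 #9, route 2 #9); then Sofia (route 1 #11, route 2 #12); then Sofia (route 1 #13, route 2 #13); all 9 stops appear in both, in order. The LCS DP gives dp[13][13] = 9, so this is optimal.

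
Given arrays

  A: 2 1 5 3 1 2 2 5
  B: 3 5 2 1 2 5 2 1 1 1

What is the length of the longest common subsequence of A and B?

4

Match 2 [1,3], 1 [2,4], 5 [3,6], 1 [5,10] — 4 values in the same relative order in both. The LCS DP gives dp[8][10] = 4, so this is optimal.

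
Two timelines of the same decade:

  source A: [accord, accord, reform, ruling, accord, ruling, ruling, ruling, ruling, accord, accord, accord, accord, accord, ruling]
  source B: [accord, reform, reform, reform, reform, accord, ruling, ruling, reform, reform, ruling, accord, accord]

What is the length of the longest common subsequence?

One common subsequence of length 8: accord at source A[1]=source B[1] → reform at source A[3]=source B[5] → accord at source A[5]=source B[6] → ruling at source A[6]=source B[7] → ruling at source A[7]=source B[8] → ruling at source A[9]=source B[11] → accord at source A[13]=source B[12] → accord at source A[14]=source B[13]. The LCS DP gives dp[15][13] = 8, so this is optimal.

8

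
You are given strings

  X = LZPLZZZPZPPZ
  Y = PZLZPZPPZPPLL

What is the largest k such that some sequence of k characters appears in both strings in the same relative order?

Pick L [1,3]; then Z [2,4]; then P [3,5]; then Z [5,6]; then P [8,8]; then Z [9,9]; then P [10,10]; then P [11,11]; all 8 characters appear in both, in order. The LCS DP gives dp[12][13] = 8, so this is optimal.

8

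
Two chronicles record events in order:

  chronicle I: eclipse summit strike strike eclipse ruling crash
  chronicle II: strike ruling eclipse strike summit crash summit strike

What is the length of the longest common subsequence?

3

One common subsequence of length 3: eclipse at chronicle I[1]=chronicle II[3] → summit at chronicle I[2]=chronicle II[7] → strike at chronicle I[4]=chronicle II[8]. Since dp[7][8] = 3, nothing longer is possible.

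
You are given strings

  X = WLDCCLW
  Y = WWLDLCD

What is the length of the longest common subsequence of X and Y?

4

Taking W [1,2], L [2,3], D [3,4], C [4,6] gives a common subsequence of length 4. dp[7][7] = 4 confirms this is the maximum.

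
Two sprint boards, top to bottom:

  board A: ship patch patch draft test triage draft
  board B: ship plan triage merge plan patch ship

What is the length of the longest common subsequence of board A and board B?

2

Taking ship [1,1]; then patch [2,6] gives a common subsequence of length 2, and the DP table's final entry dp[7][7] is also 2, so no common subsequence is longer.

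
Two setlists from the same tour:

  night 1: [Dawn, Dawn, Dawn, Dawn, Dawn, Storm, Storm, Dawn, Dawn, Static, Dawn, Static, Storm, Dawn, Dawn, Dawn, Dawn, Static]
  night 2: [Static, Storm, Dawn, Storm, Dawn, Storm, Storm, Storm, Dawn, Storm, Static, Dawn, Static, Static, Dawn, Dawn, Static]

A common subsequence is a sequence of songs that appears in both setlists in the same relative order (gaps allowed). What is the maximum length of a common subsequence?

Match Dawn at night 1[1]=night 2[3] → Dawn at night 1[2]=night 2[5] → Storm at night 1[6]=night 2[7] → Storm at night 1[7]=night 2[8] → Dawn at night 1[8]=night 2[9] → Dawn at night 1[9]=night 2[12] → Static at night 1[10]=night 2[13] → Static at night 1[12]=night 2[14] → Dawn at night 1[16]=night 2[15] → Dawn at night 1[17]=night 2[16] → Static at night 1[18]=night 2[17] — 11 songs in the same relative order in both. Since dp[18][17] = 11, nothing longer is possible.

11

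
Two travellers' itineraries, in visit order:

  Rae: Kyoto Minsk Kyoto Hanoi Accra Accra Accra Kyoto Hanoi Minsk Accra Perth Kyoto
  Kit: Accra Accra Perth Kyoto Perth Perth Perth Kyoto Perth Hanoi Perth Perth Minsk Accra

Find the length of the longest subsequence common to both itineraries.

Pick Accra [5,1], then Accra [6,2], then Kyoto [8,8], then Hanoi [9,10], then Minsk [10,13], then Accra [11,14]; all 6 stops appear in both, in order, and the DP table's final entry dp[13][14] is also 6, so no common subsequence is longer.

6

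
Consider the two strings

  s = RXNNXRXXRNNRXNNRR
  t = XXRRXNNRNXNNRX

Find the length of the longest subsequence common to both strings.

Pick X [2,1] → X [5,2] → R [6,4] → X [8,5] → N [10,6] → N [11,7] → R [12,8] → X [13,10] → N [14,11] → N [15,12] → R [16,13]; all 11 characters appear in both, in order. Since dp[17][14] = 11, nothing longer is possible.

11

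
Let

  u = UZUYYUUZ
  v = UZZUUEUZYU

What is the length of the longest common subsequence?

One common subsequence of length 6: U (u #1, v #1), then Z (u #2, v #3), then U (u #3, v #4), then U (u #6, v #5), then U (u #7, v #7), then Z (u #8, v #8). Since dp[8][10] = 6, nothing longer is possible.

6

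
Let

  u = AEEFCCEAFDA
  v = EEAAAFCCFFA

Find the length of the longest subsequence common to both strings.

Match E (u #2, v #1), then E (u #3, v #2), then F (u #4, v #6), then C (u #5, v #7), then C (u #6, v #8), then F (u #9, v #10), then A (u #11, v #11) — 7 characters in the same relative order in both. Since dp[11][11] = 7, nothing longer is possible.

7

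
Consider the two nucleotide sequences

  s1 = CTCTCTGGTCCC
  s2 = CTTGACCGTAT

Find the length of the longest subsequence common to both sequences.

6

Match C at s1[1]=s2[1], then T at s1[2]=s2[3], then C at s1[3]=s2[6], then C at s1[5]=s2[7], then T at s1[6]=s2[9], then T at s1[9]=s2[11] — 6 bases in the same relative order in both. dp[12][11] = 6 confirms this is the maximum.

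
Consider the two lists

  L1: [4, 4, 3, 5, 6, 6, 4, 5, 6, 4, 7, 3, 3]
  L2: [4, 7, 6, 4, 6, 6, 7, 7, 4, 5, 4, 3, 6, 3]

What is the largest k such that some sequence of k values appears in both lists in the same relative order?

One common subsequence of length 9: 4 (L1 #1, L2 #1) → 4 (L1 #2, L2 #4) → 6 (L1 #5, L2 #5) → 6 (L1 #6, L2 #6) → 4 (L1 #7, L2 #9) → 5 (L1 #8, L2 #10) → 4 (L1 #10, L2 #11) → 3 (L1 #12, L2 #12) → 3 (L1 #13, L2 #14). The LCS DP gives dp[13][14] = 9, so this is optimal.

9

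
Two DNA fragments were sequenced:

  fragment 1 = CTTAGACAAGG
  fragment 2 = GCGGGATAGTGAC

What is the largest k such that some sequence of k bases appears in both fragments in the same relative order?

Let dp[i][j] be the LCS length of the first i bases of fragment 1 and the first j bases of fragment 2. dp[i][j] = dp[i-1][j-1]+1 when the i-th and j-th bases match, else max(dp[i-1][j], dp[i][j-1]).
    ·  G  C  G  G  G  A  T  A  G  T  G  A  C
 ·  0  0  0  0  0  0  0  0  0  0  0  0  0  0
 C  0  0  1  1  1  1  1  1  1  1  1  1  1  1
 T  0  0  1  1  1  1  1  2  2  2  2  2  2  2
 T  0  0  1  1  1  1  1  2  2  2  3  3  3  3
 A  0  0  1  1  1  1  2  2  3  3  3  3  4  4
 G  0  1  1  2  2  2  2  2  3  4  4  4  4  4
 A  0  1  1  2  2  2  3  3  3  4  4  4  5  5
 C  0  1  2  2  2  2  3  3  3  4  4  4  5  6
 A  0  1  2  2  2  2  3  3  4  4  4  4  5  6
 A  0  1  2  2  2  2  3  3  4  4  4  4  5  6
 G  0  1  2  3  3  3  3  3  4  5  5  5  5  6
 G  0  1  2  3  4  4  4  4  4  5  5  6  6  6
dp[11][13] = 6. One LCS (by backtracking along matches): CTTGAC.

6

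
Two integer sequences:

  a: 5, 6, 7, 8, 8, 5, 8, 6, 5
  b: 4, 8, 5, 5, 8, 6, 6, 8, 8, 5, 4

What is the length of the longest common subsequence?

Taking 5 at a[1]=b[4]; then 6 at a[2]=b[7]; then 8 at a[4]=b[8]; then 8 at a[5]=b[9]; then 5 at a[6]=b[10] gives a common subsequence of length 5. dp[9][11] = 5 confirms this is the maximum.

5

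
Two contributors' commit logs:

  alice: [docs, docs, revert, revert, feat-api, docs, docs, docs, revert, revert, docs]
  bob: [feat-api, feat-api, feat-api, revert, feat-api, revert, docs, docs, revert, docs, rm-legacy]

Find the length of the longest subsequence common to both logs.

Taking revert at alice[3]=bob[4] → revert at alice[4]=bob[6] → docs at alice[7]=bob[7] → docs at alice[8]=bob[8] → revert at alice[10]=bob[9] → docs at alice[11]=bob[10] gives a common subsequence of length 6. dp[11][11] = 6 confirms this is the maximum.

6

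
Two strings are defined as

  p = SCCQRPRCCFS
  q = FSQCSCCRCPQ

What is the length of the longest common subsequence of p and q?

One common subsequence of length 5: S (p #1, q #5), then C (p #2, q #6), then C (p #3, q #7), then R (p #5, q #8), then P (p #6, q #10). dp[11][11] = 5 confirms this is the maximum.

5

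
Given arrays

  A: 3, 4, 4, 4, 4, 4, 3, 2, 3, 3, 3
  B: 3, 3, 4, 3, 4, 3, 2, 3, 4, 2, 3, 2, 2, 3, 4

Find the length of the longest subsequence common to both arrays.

8

Match 3 [1,2]; then 4 [2,3]; then 4 [6,5]; then 3 [7,6]; then 2 [8,7]; then 3 [9,8]; then 3 [10,11]; then 3 [11,14] — 8 values in the same relative order in both. Since dp[11][15] = 8, nothing longer is possible.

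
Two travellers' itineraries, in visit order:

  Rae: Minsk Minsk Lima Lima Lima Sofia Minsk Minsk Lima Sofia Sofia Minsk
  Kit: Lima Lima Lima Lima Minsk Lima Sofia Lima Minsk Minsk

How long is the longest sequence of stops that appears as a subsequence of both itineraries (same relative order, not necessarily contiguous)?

7

Taking Lima [3,2]; then Lima [4,3]; then Lima [5,4]; then Minsk [8,5]; then Lima [9,6]; then Sofia [10,7]; then Minsk [12,10] gives a common subsequence of length 7. The LCS DP gives dp[12][10] = 7, so this is optimal.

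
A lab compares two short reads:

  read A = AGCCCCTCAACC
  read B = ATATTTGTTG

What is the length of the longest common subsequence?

3

Let dp[i][j] be the LCS length of the first i bases of read A and the first j bases of read B. dp[i][j] = dp[i-1][j-1]+1 when the i-th and j-th bases match, else max(dp[i-1][j], dp[i][j-1]).
    ·  A  T  A  T  T  T  G  T  T  G
 ·  0  0  0  0  0  0  0  0  0  0  0
 A  0  1  1  1  1  1  1  1  1  1  1
 G  0  1  1  1  1  1  1  2  2  2  2
 C  0  1  1  1  1  1  1  2  2  2  2
 C  0  1  1  1  1  1  1  2  2  2  2
 C  0  1  1  1  1  1  1  2  2  2  2
 C  0  1  1  1  1  1  1  2  2  2  2
 T  0  1  2  2  2  2  2  2  3  3  3
 C  0  1  2  2  2  2  2  2  3  3  3
 A  0  1  2  3  3  3  3  3  3  3  3
 A  0  1  2  3  3  3  3  3  3  3  3
 C  0  1  2  3  3  3  3  3  3  3  3
 C  0  1  2  3  3  3  3  3  3  3  3
dp[12][10] = 3. One LCS (by backtracking along matches): AGT.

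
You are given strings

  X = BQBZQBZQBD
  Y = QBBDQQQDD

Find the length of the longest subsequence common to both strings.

5

Pick B at X[1]=Y[3]; then Q at X[2]=Y[5]; then Q at X[5]=Y[6]; then Q at X[8]=Y[7]; then D at X[10]=Y[9]; all 5 characters appear in both, in order. Since dp[10][9] = 5, nothing longer is possible.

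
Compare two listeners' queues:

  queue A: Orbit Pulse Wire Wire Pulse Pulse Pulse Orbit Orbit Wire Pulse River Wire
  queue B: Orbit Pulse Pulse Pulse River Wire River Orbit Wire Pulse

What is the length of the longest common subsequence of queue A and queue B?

Pick Orbit (queue A #1, queue B #1) → Pulse (queue A #2, queue B #2) → Pulse (queue A #5, queue B #3) → Pulse (queue A #6, queue B #4) → Orbit (queue A #9, queue B #8) → Wire (queue A #10, queue B #9) → Pulse (queue A #11, queue B #10); all 7 songs appear in both, in order. Since dp[13][10] = 7, nothing longer is possible.

7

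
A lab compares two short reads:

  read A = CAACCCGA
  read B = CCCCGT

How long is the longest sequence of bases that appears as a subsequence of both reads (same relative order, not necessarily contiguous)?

5

Pick C (read A #1, read B #1); then C (read A #4, read B #2); then C (read A #5, read B #3); then C (read A #6, read B #4); then G (read A #7, read B #5); all 5 bases appear in both, in order, and the DP table's final entry dp[8][6] is also 5, so no common subsequence is longer.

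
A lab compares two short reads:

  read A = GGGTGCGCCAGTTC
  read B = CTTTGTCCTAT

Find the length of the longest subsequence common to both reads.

6

Match G [3,5] → T [4,6] → C [6,7] → C [8,8] → A [10,10] → T [13,11] — 6 bases in the same relative order in both, and the DP table's final entry dp[14][11] is also 6, so no common subsequence is longer.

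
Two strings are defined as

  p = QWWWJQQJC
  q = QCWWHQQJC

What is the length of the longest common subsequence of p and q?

One common subsequence of length 7: Q [1,1], W [2,3], W [3,4], Q [6,6], Q [7,7], J [8,8], C [9,9]. dp[9][9] = 7 confirms this is the maximum.

7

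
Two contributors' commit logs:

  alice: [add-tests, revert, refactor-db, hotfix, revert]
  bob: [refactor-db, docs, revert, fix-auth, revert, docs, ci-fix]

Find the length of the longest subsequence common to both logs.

2

One common subsequence of length 2: revert [2,3] → revert [5,5]. dp[5][7] = 2 confirms this is the maximum.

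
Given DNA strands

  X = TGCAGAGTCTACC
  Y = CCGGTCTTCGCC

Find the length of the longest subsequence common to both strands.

Taking C [3,2], then G [5,3], then G [7,4], then T [8,5], then C [9,6], then T [10,8], then C [12,11], then C [13,12] gives a common subsequence of length 8. Since dp[13][12] = 8, nothing longer is possible.

8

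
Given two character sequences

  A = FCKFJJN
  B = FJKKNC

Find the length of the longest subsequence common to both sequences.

3

Taking F (A #1, B #1), then K (A #3, B #4), then N (A #7, B #5) gives a common subsequence of length 3. The LCS DP gives dp[7][6] = 3, so this is optimal.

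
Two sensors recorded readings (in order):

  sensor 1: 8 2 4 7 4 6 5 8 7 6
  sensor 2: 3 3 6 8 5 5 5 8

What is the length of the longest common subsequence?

Match 8 (sensor 1 #1, sensor 2 #4); then 5 (sensor 1 #7, sensor 2 #7); then 8 (sensor 1 #8, sensor 2 #8) — 3 values in the same relative order in both. The LCS DP gives dp[10][8] = 3, so this is optimal.

3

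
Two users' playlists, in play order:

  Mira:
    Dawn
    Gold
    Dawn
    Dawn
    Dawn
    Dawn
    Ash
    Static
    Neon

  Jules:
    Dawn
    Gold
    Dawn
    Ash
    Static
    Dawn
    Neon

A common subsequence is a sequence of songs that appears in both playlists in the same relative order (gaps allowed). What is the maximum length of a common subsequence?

One common subsequence of length 6: Dawn (Mira #1, Jules #1) → Gold (Mira #2, Jules #2) → Dawn (Mira #6, Jules #3) → Ash (Mira #7, Jules #4) → Static (Mira #8, Jules #5) → Neon (Mira #9, Jules #7). Since dp[9][7] = 6, nothing longer is possible.

6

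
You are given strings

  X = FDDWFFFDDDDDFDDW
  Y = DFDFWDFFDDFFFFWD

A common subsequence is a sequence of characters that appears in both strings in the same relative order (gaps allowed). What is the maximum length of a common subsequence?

9

One common subsequence of length 9: F at X[1]=Y[2]; then D at X[2]=Y[3]; then D at X[3]=Y[6]; then F at X[6]=Y[7]; then F at X[7]=Y[8]; then D at X[8]=Y[9]; then D at X[9]=Y[10]; then F at X[13]=Y[14]; then D at X[15]=Y[16]. Since dp[16][16] = 9, nothing longer is possible.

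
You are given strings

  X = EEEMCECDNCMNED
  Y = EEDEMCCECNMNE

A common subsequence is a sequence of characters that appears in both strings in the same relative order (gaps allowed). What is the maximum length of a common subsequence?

Match E [1,1], then E [2,2], then E [3,4], then M [4,5], then C [5,7], then E [6,8], then C [7,9], then N [9,10], then M [11,11], then N [12,12], then E [13,13] — 11 characters in the same relative order in both, and the DP table's final entry dp[14][13] is also 11, so no common subsequence is longer.

11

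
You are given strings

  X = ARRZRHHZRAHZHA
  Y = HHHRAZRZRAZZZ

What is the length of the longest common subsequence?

7

Match A (X #1, Y #5); then Z (X #4, Y #6); then R (X #5, Y #7); then Z (X #8, Y #8); then R (X #9, Y #9); then A (X #10, Y #10); then Z (X #12, Y #13) — 7 characters in the same relative order in both. dp[14][13] = 7 confirms this is the maximum.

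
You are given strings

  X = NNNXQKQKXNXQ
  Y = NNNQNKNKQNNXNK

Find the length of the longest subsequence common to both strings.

Pick N at X[1]=Y[1] → N at X[2]=Y[2] → N at X[3]=Y[3] → Q at X[5]=Y[4] → K at X[6]=Y[8] → Q at X[7]=Y[9] → X at X[9]=Y[12] → N at X[10]=Y[13]; all 8 characters appear in both, in order. The LCS DP gives dp[12][14] = 8, so this is optimal.

8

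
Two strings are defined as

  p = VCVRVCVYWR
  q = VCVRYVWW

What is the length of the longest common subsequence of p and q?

Taking V at p[1]=q[1], C at p[2]=q[2], V at p[3]=q[3], R at p[4]=q[4], V at p[5]=q[6], W at p[9]=q[8] gives a common subsequence of length 6. dp[10][8] = 6 confirms this is the maximum.

6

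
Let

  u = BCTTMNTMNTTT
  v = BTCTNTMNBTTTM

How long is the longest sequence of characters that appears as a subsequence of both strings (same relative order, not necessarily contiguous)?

Taking B at u[1]=v[1], C at u[2]=v[3], T at u[4]=v[4], N at u[6]=v[5], T at u[7]=v[6], M at u[8]=v[7], N at u[9]=v[8], T at u[10]=v[10], T at u[11]=v[11], T at u[12]=v[12] gives a common subsequence of length 10. Since dp[12][13] = 10, nothing longer is possible.

10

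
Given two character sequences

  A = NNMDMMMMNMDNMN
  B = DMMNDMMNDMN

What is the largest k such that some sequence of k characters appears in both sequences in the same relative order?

9

One common subsequence of length 9: D (A #4, B #1), M (A #5, B #2), M (A #6, B #3), M (A #7, B #6), M (A #8, B #7), N (A #9, B #8), D (A #11, B #9), M (A #13, B #10), N (A #14, B #11). dp[14][11] = 9 confirms this is the maximum.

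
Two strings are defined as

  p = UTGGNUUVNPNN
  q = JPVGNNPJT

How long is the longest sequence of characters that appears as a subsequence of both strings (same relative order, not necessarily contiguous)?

Match G at p[4]=q[4]; then N at p[5]=q[5]; then N at p[9]=q[6]; then P at p[10]=q[7] — 4 characters in the same relative order in both. The LCS DP gives dp[12][9] = 4, so this is optimal.

4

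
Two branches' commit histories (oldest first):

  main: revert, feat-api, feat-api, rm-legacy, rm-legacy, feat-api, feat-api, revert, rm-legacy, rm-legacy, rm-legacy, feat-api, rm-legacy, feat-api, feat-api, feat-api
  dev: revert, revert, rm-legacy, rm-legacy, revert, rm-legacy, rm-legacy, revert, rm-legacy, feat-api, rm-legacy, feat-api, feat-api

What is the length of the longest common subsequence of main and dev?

Pick revert (main #1, dev #2); then rm-legacy (main #4, dev #3); then rm-legacy (main #5, dev #4); then revert (main #8, dev #5); then rm-legacy (main #9, dev #6); then rm-legacy (main #10, dev #7); then rm-legacy (main #11, dev #9); then feat-api (main #12, dev #10); then rm-legacy (main #13, dev #11); then feat-api (main #15, dev #12); then feat-api (main #16, dev #13); all 11 commits appear in both, in order. Since dp[16][13] = 11, nothing longer is possible.

11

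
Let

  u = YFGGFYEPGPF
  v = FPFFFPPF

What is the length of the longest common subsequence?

Match F [2,4]; then F [5,5]; then P [8,6]; then P [10,7]; then F [11,8] — 5 characters in the same relative order in both, and the DP table's final entry dp[11][8] is also 5, so no common subsequence is longer.

5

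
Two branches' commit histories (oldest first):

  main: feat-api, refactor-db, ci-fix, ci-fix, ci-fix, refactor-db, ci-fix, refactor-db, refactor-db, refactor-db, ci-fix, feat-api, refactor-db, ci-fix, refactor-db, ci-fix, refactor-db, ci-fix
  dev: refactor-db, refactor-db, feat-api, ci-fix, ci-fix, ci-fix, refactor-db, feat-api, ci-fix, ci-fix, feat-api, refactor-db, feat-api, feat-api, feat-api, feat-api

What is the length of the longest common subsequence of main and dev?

Match feat-api [1,3]; then ci-fix [3,4]; then ci-fix [4,5]; then ci-fix [5,6]; then refactor-db [6,7]; then ci-fix [7,9]; then ci-fix [11,10]; then feat-api [12,11]; then refactor-db [13,12] — 9 commits in the same relative order in both. dp[18][16] = 9 confirms this is the maximum.

9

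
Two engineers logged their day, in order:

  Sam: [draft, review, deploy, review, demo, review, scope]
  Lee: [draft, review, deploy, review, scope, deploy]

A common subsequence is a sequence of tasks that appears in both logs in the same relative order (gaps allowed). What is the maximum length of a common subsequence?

5

Match draft [1,1]; then review [2,2]; then deploy [3,3]; then review [6,4]; then scope [7,5] — 5 tasks in the same relative order in both, and the DP table's final entry dp[7][6] is also 5, so no common subsequence is longer.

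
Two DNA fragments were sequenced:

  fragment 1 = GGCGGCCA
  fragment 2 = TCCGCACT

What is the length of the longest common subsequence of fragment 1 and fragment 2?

4

Match C at fragment 1[3]=fragment 2[3] → G at fragment 1[5]=fragment 2[4] → C at fragment 1[6]=fragment 2[5] → C at fragment 1[7]=fragment 2[7] — 4 bases in the same relative order in both, and the DP table's final entry dp[8][8] is also 4, so no common subsequence is longer.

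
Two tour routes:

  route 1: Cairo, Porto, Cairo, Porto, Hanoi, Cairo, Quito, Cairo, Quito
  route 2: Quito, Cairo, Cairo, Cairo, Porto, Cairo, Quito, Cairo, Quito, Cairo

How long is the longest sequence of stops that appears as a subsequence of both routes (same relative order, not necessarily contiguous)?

Match Cairo [1,3] → Cairo [3,4] → Porto [4,5] → Cairo [6,6] → Quito [7,7] → Cairo [8,8] → Quito [9,9] — 7 stops in the same relative order in both. Since dp[9][10] = 7, nothing longer is possible.

7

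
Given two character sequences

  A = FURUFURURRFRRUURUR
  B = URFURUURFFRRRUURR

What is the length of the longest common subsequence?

One common subsequence of length 14: U [2,1], then R [3,2], then F [5,3], then U [6,4], then R [7,5], then U [8,7], then R [9,8], then R [10,11], then R [12,12], then R [13,13], then U [14,14], then U [15,15], then R [16,16], then R [18,17]. The LCS DP gives dp[18][17] = 14, so this is optimal.

14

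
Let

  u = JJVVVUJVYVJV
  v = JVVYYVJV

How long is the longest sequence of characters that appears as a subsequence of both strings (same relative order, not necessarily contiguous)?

7

Let dp[i][j] be the LCS length of the first i characters of u and the first j characters of v. dp[i][j] = dp[i-1][j-1]+1 when the i-th and j-th characters match, else max(dp[i-1][j], dp[i][j-1]).
    ·  J  V  V  Y  Y  V  J  V
 ·  0  0  0  0  0  0  0  0  0
 J  0  1  1  1  1  1  1  1  1
 J  0  1  1  1  1  1  1  2  2
 V  0  1  2  2  2  2  2  2  3
 V  0  1  2  3  3  3  3  3  3
 V  0  1  2  3  3  3  4  4  4
 U  0  1  2  3  3  3  4  4  4
 J  0  1  2  3  3  3  4  5  5
 V  0  1  2  3  3  3  4  5  6
 Y  0  1  2  3  4  4  4  5  6
 V  0  1  2  3  4  4  5  5  6
 J  0  1  2  3  4  4  5  6  6
 V  0  1  2  3  4  4  5  6  7
dp[12][8] = 7. One LCS (by backtracking along matches): JVVYVJV.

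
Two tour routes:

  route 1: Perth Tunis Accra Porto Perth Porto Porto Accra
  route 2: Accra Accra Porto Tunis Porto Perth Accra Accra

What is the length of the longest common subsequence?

Match Tunis (route 1 #2, route 2 #4), then Porto (route 1 #4, route 2 #5), then Perth (route 1 #5, route 2 #6), then Accra (route 1 #8, route 2 #8) — 4 stops in the same relative order in both. Since dp[8][8] = 4, nothing longer is possible.

4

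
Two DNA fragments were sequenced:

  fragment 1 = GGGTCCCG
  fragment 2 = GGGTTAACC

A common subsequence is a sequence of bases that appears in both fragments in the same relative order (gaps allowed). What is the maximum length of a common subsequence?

6

Taking G at fragment 1[1]=fragment 2[1], G at fragment 1[2]=fragment 2[2], G at fragment 1[3]=fragment 2[3], T at fragment 1[4]=fragment 2[5], C at fragment 1[6]=fragment 2[8], C at fragment 1[7]=fragment 2[9] gives a common subsequence of length 6, and the DP table's final entry dp[8][9] is also 6, so no common subsequence is longer.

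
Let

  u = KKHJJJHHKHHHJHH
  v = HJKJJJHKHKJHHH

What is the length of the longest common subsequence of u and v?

Pick K [2,3], then J [4,4], then J [5,5], then J [6,6], then H [7,7], then H [8,9], then K [9,10], then H [12,12], then H [14,13], then H [15,14]; all 10 characters appear in both, in order. Since dp[15][14] = 10, nothing longer is possible.

10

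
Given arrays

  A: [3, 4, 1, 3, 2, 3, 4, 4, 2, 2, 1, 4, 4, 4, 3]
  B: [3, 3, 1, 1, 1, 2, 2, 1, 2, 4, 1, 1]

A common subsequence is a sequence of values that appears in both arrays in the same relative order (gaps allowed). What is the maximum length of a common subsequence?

Taking 3 (A #1, B #2), 1 (A #3, B #5), 2 (A #5, B #6), 2 (A #9, B #7), 2 (A #10, B #9), 1 (A #11, B #12) gives a common subsequence of length 6. dp[15][12] = 6 confirms this is the maximum.

6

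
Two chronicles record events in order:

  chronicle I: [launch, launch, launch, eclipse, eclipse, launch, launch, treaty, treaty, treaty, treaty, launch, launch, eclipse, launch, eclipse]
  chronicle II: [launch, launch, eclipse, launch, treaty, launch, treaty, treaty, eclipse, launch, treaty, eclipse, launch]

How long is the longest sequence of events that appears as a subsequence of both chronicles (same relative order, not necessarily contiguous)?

10

One common subsequence of length 10: launch at chronicle I[2]=chronicle II[1] → launch at chronicle I[3]=chronicle II[2] → eclipse at chronicle I[5]=chronicle II[3] → launch at chronicle I[6]=chronicle II[4] → launch at chronicle I[7]=chronicle II[6] → treaty at chronicle I[8]=chronicle II[7] → treaty at chronicle I[9]=chronicle II[8] → treaty at chronicle I[11]=chronicle II[11] → eclipse at chronicle I[14]=chronicle II[12] → launch at chronicle I[15]=chronicle II[13]. Since dp[16][13] = 10, nothing longer is possible.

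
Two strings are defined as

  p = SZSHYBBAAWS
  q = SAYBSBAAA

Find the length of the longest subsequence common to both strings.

6

Pick S at p[1]=q[1], then Y at p[5]=q[3], then B at p[6]=q[4], then B at p[7]=q[6], then A at p[8]=q[8], then A at p[9]=q[9]; all 6 characters appear in both, in order, and the DP table's final entry dp[11][9] is also 6, so no common subsequence is longer.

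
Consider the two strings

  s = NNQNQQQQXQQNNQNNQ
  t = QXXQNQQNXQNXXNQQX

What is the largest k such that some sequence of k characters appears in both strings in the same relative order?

Match Q [3,4] → N [4,5] → Q [5,6] → Q [6,7] → X [9,9] → Q [11,10] → N [12,11] → N [13,14] → Q [14,15] → Q [17,16] — 10 characters in the same relative order in both. Since dp[17][17] = 10, nothing longer is possible.

10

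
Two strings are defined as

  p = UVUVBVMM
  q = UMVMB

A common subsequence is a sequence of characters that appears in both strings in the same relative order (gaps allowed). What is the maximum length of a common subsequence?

3

Pick U at p[1]=q[1]; then V at p[2]=q[3]; then B at p[5]=q[5]; all 3 characters appear in both, in order. The LCS DP gives dp[8][5] = 3, so this is optimal.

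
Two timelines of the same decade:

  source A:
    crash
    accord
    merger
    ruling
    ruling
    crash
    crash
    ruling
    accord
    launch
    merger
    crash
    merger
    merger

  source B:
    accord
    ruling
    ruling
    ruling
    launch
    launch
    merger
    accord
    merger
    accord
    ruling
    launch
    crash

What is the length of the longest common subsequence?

One common subsequence of length 7: accord at source A[2]=source B[1], then ruling at source A[4]=source B[2], then ruling at source A[5]=source B[3], then ruling at source A[8]=source B[4], then accord at source A[9]=source B[10], then launch at source A[10]=source B[12], then crash at source A[12]=source B[13], and the DP table's final entry dp[14][13] is also 7, so no common subsequence is longer.

7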